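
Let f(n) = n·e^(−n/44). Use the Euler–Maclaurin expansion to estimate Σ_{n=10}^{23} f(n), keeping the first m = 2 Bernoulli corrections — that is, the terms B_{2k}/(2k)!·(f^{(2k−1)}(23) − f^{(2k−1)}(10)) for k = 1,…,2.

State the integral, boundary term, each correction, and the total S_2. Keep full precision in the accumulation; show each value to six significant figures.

S_2 ≈ 155.868

Integral: ∫_10^23 x·e^(−x/44) dx = 145.094.
Boundary: ½(f(10) + f(23)) = ½(7.96703 + 13.6367) = 10.8019.
So far: 155.896.
k=1: B_{2}/(2)! × [f^{(1)}(23) − f^{(1)}(10)] = 1/12 × (0.282976 − 0.615634) = -0.0277216.
Partial sum through k=1: 155.868.
k=2: B_{4}/(4)! × [f^{(3)}(23) − f^{(3)}(10)] = −1/720 × (0.000758666 − 0.00114103) = 5.31066e-07.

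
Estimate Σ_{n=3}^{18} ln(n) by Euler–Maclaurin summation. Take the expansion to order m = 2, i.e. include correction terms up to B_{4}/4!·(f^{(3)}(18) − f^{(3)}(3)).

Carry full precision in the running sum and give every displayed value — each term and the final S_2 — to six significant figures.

Integral: ∫_3^18 ln(x) dx = 33.7309.
Boundary: ½(f(3) + f(18)) = ½(1.09861 + 2.89037) = 1.99449.
Running total after boundary: 35.7253.
k=1: B_{2}/(2)! × [f^{(1)}(18) − f^{(1)}(3)] = 1/12 × (0.0555556 − 0.333333) = -0.0231481.
Running total after k=1: 35.7022.
k=2: B_{4}/(4)! × [f^{(3)}(18) − f^{(3)}(3)] = −1/720 × (0.000342936 − 0.0740741) = 0.000102404.

S_2 ≈ 35.7023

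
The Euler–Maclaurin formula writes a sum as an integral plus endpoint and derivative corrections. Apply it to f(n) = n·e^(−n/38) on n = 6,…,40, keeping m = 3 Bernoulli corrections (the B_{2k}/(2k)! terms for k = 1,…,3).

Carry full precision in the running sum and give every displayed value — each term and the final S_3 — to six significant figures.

S_3 ≈ 402.778

Integral: ∫_6^40 x·e^(−x/38) dx = 393.298.
Boundary: ½(f(6) + f(40)) = ½(5.12364 + 13.9607) = 9.54218.
Running total after boundary: 402.840.
Correction k=1: B_{2}/2! · (f^{(1)}(40) − f^{(1)}(6)) = 1/12 · (-0.0183694 − 0.719107) = -0.0614564.
Running total after k=1: 402.778.
Correction k=2: B_{4}/4! · (f^{(3)}(40) − f^{(3)}(6)) = −1/720 · (0.000470683 − 0.00168074) = 1.68063e-06.
Running total after k=2: 402.778.
Correction k=3: B_{6}/6! · (f^{(5)}(40) − f^{(5)}(6)) = 1/30240 · (6.60726e-07 − 1.98302e-06) = -4.37267e-11.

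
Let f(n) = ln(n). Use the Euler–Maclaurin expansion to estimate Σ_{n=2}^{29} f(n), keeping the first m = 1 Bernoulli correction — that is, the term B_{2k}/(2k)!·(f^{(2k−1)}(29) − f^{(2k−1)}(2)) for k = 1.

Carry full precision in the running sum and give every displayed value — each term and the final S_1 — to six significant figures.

∫_2^29 ln(x) dx evaluates to 69.2653.
Boundary: ½(f(2) + f(29)) = ½(0.693147 + 3.36730) = 2.03022.
Integral + boundary = 71.2955.
Order-1 term: 1/12 · (0.0344828 − 0.500000) = -0.0387931.

S_1 ≈ 71.2567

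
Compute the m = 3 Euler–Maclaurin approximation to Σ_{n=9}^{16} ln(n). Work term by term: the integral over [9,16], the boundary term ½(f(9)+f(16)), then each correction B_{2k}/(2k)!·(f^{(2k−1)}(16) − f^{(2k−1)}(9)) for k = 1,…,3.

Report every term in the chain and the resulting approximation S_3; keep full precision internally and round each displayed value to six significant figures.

S_3 ≈ 20.0673

∫_9^16 ln(x) dx evaluates to 17.5864.
Endpoint term: (f(9) + f(16))/2 = (2.19722 + 2.77259)/2 = 2.48491.
Integral + boundary = 20.0713.
k=1: B_{2}/(2)! × [f^{(1)}(16) − f^{(1)}(9)] = 1/12 × (0.0625000 − 0.111111) = -0.00405093.
After k=1: 20.0673.
k=2: B_{4}/(4)! × [f^{(3)}(16) − f^{(3)}(9)] = −1/720 × (0.000488281 − 0.00274348) = 3.13223e-06.
After k=2: 20.0673.
k=3: B_{6}/(6)! × [f^{(5)}(16) − f^{(5)}(9)] = 1/30240 × (2.28882e-05 − 0.000406442) = -1.26837e-08.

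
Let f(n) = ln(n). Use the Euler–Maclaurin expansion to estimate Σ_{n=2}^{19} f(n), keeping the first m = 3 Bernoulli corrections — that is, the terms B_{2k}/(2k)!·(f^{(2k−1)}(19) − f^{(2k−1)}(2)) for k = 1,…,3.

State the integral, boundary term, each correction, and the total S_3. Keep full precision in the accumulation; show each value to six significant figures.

Integral: ∫_2^19 ln(x) dx = 37.5580.
Endpoint term: (f(2) + f(19))/2 = (0.693147 + 2.94444)/2 = 1.81879.
Integral + boundary = 39.3768.
Order-1 term: 1/12 · (0.0526316 − 0.500000) = -0.0372807.
Running total after k=1: 39.3396.
Order-2 term: −1/720 · (0.000291588 − 0.250000) = 0.000346817.
Running total after k=2: 39.3399.
Order-3 term: 1/30240 · (9.69267e-06 − 0.750000) = -2.48013e-05.

S_3 ≈ 39.3399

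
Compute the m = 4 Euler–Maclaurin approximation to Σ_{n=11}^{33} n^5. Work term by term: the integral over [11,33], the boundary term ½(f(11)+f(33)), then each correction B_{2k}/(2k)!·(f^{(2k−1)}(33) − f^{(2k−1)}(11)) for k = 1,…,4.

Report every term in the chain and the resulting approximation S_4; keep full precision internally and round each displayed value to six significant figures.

S_4 ≈ 2.35086e+08

Integral: ∫_11^33 x^5 dx = 2.14949e+08.
Endpoint term: (f(11) + f(33))/2 = (161051 + 3.91354e+07)/2 = 1.96482e+07.
Running total after boundary: 2.34598e+08.
Correction k=1: B_{2}/2! · (f^{(1)}(33) − f^{(1)}(11)) = 1/12 · (5.92960e+06 − 73205.0) = 488033.
Running total after k=1: 2.35086e+08.
Correction k=2: B_{4}/4! · (f^{(3)}(33) − f^{(3)}(11)) = −1/720 · (65340.0 − 7260.00) = -80.6667.
Running total after k=2: 2.35086e+08.
Correction k=3: B_{6}/6! · (f^{(5)}(33) − f^{(5)}(11)) = 1/30240 · (120.000 − 120.000) = 0.00000.
Running total after k=3: 2.35086e+08.
Correction k=4: B_{8}/8! · (f^{(7)}(33) − f^{(7)}(11)) = −1/1209600 · (0.00000 − 0.00000) = 0.00000.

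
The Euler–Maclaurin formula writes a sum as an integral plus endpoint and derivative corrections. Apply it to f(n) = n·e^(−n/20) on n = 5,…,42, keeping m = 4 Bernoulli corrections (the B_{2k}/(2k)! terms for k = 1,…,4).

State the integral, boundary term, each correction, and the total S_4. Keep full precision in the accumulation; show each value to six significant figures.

S_4 ≈ 242.013

The integral term ∫_5^42 x·e^(−x/20) dx = 237.554.
Endpoint term: (f(5) + f(42))/2 = (3.89400 + 5.14317)/2 = 4.51859.
Integral + boundary = 242.073.
k=1: B_{2}/(2)! × [f^{(1)}(42) − f^{(1)}(5)] = 1/12 × (-0.134702 − 0.584101) = -0.0599002.
Partial sum through k=1: 242.013.
k=2: B_{4}/(4)! × [f^{(3)}(42) − f^{(3)}(5)] = −1/720 × (0.000275527 − 0.00535426) = 7.05379e-06.
Partial sum through k=2: 242.013.
k=3: B_{6}/(6)! × [f^{(5)}(42) − f^{(5)}(5)] = 1/30240 × (2.21952e-06 − 2.31206e-05) = -6.91175e-10.
Partial sum through k=3: 242.013.
k=4: B_{8}/(8)! × [f^{(7)}(42) − f^{(7)}(5)] = −1/1209600 × (9.37557e-09 − 8.21391e-08) = 6.01551e-14.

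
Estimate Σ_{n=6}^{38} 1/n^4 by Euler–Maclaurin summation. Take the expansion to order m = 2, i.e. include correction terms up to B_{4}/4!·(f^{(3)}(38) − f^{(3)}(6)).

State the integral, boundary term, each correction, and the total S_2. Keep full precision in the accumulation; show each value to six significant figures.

S_2 ≈ 0.00196544

The integral term ∫_6^38 1/x^4 dx = 0.00153714.
Endpoint term: (f(6) + f(38))/2 = (0.000771605 + 4.79585e-07)/2 = 0.000386042.
So far: 0.00192318.
Order-1 term: 1/12 · (-5.04826e-08 − (-0.000514403)) = 4.28627e-05.
Partial sum through k=1: 0.00196604.
Order-2 term: −1/720 · (-1.04881e-09 − (-0.000428669)) = -5.95373e-07.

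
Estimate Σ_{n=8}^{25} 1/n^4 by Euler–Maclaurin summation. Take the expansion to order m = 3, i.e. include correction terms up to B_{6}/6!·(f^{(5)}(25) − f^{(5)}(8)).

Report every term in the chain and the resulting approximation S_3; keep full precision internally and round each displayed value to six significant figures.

S_3 ≈ 0.000763119

Integral: ∫_8^25 1/x^4 dx = 0.000629708.
Boundary: ½(f(8) + f(25)) = ½(0.000244141 + 2.56000e-06) = 0.000123350.
Integral + boundary = 0.000753059.
Correction k=1: B_{2}/2! · (f^{(1)}(25) − f^{(1)}(8)) = 1/12 · (-4.09600e-07 − (-0.000122070)) = 1.01384e-05.
Running total after k=1: 0.000763197.
Correction k=2: B_{4}/4! · (f^{(3)}(25) − f^{(3)}(8)) = −1/720 · (-1.96608e-08 − (-5.72205e-05)) = -7.94456e-08.
Running total after k=2: 0.000763118.
Correction k=3: B_{6}/6! · (f^{(5)}(25) − f^{(5)}(8)) = 1/30240 · (-1.76161e-09 − (-5.00679e-05)) = 1.65563e-09.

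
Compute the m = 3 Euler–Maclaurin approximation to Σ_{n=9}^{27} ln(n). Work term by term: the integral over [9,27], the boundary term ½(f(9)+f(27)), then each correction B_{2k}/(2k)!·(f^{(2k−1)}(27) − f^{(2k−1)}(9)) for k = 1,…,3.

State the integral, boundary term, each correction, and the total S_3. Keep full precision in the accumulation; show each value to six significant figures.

S_3 ≈ 53.9529

The integral term ∫_9^27 ln(x) dx = 51.2126.
Endpoint term: (f(9) + f(27))/2 = (2.19722 + 3.29584)/2 = 2.74653.
Integral + boundary = 53.9591.
Correction k=1: B_{2}/2! · (f^{(1)}(27) − f^{(1)}(9)) = 1/12 · (0.0370370 − 0.111111) = -0.00617284.
After k=1: 53.9529.
Correction k=2: B_{4}/4! · (f^{(3)}(27) − f^{(3)}(9)) = −1/720 · (0.000101611 − 0.00274348) = 3.66927e-06.
After k=2: 53.9529.
Correction k=3: B_{6}/6! · (f^{(5)}(27) − f^{(5)}(9)) = 1/30240 · (1.67260e-06 − 0.000406442) = -1.33852e-08.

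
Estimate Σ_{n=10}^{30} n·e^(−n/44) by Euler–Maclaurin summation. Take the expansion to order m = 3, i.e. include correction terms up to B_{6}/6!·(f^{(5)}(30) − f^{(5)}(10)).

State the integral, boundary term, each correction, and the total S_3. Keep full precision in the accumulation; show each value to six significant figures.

S_3 ≈ 257.950

Integral: ∫_10^30 x·e^(−x/44) dx = 246.419.
Boundary: ½(f(10) + f(30)) = ½(7.96703 + 15.1709) = 11.5690.
Integral + boundary = 257.988.
Correction k=1: B_{2}/2! · (f^{(1)}(30) − f^{(1)}(10)) = 1/12 · (0.160903 − 0.615634) = -0.0378943.
Partial sum through k=1: 257.950.
Correction k=2: B_{4}/4! · (f^{(3)}(30) − f^{(3)}(10)) = −1/720 · (0.000605525 − 0.00114103) = 7.43762e-07.
Partial sum through k=2: 257.950.
Correction k=3: B_{6}/6! · (f^{(5)}(30) − f^{(5)}(10)) = 1/30240 · (5.82613e-07 − 1.01450e-06) = -1.42820e-11.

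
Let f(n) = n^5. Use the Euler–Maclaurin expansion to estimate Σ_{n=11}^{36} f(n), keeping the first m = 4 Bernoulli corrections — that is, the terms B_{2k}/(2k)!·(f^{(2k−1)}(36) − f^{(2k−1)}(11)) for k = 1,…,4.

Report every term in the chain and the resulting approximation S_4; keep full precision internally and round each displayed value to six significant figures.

∫_11^36 x^5 dx evaluates to 3.62502e+08.
½[f(11) + f(36)] = ½[161051 + 6.04662e+07] = 3.03136e+07.
Running total after boundary: 3.92815e+08.
Correction k=1: B_{2}/2! · (f^{(1)}(36) − f^{(1)}(11)) = 1/12 · (8.39808e+06 − 73205.0) = 693740.
After k=1: 3.93509e+08.
Correction k=2: B_{4}/4! · (f^{(3)}(36) − f^{(3)}(11)) = −1/720 · (77760.0 − 7260.00) = -97.9167.
After k=2: 3.93509e+08.
Correction k=3: B_{6}/6! · (f^{(5)}(36) − f^{(5)}(11)) = 1/30240 · (120.000 − 120.000) = 0.00000.
After k=3: 3.93509e+08.
Correction k=4: B_{8}/8! · (f^{(7)}(36) − f^{(7)}(11)) = −1/1209600 · (0.00000 − 0.00000) = 0.00000.

S_4 ≈ 3.93509e+08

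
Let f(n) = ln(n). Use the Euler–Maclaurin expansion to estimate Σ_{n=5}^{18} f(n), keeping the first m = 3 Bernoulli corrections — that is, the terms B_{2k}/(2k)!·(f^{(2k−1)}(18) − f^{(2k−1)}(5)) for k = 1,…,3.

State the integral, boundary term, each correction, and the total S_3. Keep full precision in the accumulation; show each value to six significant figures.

The integral term ∫_5^18 ln(x) dx = 30.9795.
Boundary: ½(f(5) + f(18)) = ½(1.60944 + 2.89037) = 2.24990.
Integral + boundary = 33.2294.
Correction k=1: B_{2}/2! · (f^{(1)}(18) − f^{(1)}(5)) = 1/12 · (0.0555556 − 0.200000) = -0.0120370.
Partial sum through k=1: 33.2174.
Correction k=2: B_{4}/4! · (f^{(3)}(18) − f^{(3)}(5)) = −1/720 · (0.000342936 − 0.0160000) = 2.17459e-05.
Partial sum through k=2: 33.2174.
Correction k=3: B_{6}/6! · (f^{(5)}(18) − f^{(5)}(5)) = 1/30240 · (1.27013e-05 − 0.00768000) = -2.53548e-07.

S_3 ≈ 33.2174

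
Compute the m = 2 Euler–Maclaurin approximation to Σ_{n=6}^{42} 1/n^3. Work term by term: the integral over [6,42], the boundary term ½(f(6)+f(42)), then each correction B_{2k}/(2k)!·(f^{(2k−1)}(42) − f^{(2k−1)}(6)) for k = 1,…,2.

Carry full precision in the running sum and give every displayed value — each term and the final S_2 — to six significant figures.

S_2 ≈ 0.0161180

The integral term ∫_6^42 1/x^3 dx = 0.0136054.
Boundary: ½(f(6) + f(42)) = ½(0.00462963 + 1.34975e-05) = 0.00232156.
Running total after boundary: 0.0159270.
Correction k=1: B_{2}/2! · (f^{(1)}(42) − f^{(1)}(6)) = 1/12 · (-9.64104e-07 − (-0.00231481)) = 0.000192821.
Running total after k=1: 0.0161198.
Correction k=2: B_{4}/4! · (f^{(3)}(42) − f^{(3)}(6)) = −1/720 · (-1.09309e-08 − (-0.00128601)) = -1.78611e-06.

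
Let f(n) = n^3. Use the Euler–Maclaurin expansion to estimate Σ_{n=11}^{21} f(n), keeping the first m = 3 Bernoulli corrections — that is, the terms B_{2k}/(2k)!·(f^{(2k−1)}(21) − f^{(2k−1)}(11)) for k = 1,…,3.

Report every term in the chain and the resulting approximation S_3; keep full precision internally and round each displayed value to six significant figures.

∫_11^21 x^3 dx evaluates to 44960.0.
½[f(11) + f(21)] = ½[1331.00 + 9261.00] = 5296.00.
Integral + boundary = 50256.0.
Order-1 term: 1/12 · (1323.00 − 363.000) = 80.0000.
Running total after k=1: 50336.0.
Order-2 term: −1/720 · (6.00000 − 6.00000) = 0.00000.
Running total after k=2: 50336.0.
Order-3 term: 1/30240 · (0.00000 − 0.00000) = 0.00000.

S_3 ≈ 50336.0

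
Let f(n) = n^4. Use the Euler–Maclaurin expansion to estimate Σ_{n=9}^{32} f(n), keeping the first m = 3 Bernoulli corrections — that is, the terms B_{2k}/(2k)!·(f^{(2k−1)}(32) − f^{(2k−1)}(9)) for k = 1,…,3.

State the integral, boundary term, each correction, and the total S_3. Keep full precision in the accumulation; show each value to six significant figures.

Integral: ∫_9^32 x^4 dx = 6.69908e+06.
Boundary: ½(f(9) + f(32)) = ½(6561.00 + 1.04858e+06) = 527568.
So far: 7.22665e+06.
Correction k=1: B_{2}/2! · (f^{(1)}(32) − f^{(1)}(9)) = 1/12 · (131072 − 2916.00) = 10679.7.
After k=1: 7.23732e+06.
Correction k=2: B_{4}/4! · (f^{(3)}(32) − f^{(3)}(9)) = −1/720 · (768.000 − 216.000) = -0.766667.
After k=2: 7.23732e+06.
Correction k=3: B_{6}/6! · (f^{(5)}(32) − f^{(5)}(9)) = 1/30240 · (0.00000 − 0.00000) = 0.00000.

S_3 ≈ 7.23732e+06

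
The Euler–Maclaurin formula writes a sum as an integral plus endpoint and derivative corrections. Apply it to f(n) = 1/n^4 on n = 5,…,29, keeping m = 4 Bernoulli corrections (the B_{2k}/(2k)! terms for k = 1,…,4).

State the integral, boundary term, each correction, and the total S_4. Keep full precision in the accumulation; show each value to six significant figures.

The integral term ∫_5^29 1/x^4 dx = 0.00265300.
Boundary: ½(f(5) + f(29)) = ½(0.00160000 + 1.41387e-06) = 0.000800707.
So far: 0.00345371.
Correction k=1: B_{2}/2! · (f^{(1)}(29) − f^{(1)}(5)) = 1/12 · (-1.95016e-07 − (-0.00128000)) = 0.000106650.
Running total after k=1: 0.00356036.
Correction k=2: B_{4}/4! · (f^{(3)}(29) − f^{(3)}(5)) = −1/720 · (-6.95657e-09 − (-0.00153600)) = -2.13332e-06.
Running total after k=2: 0.00355822.
Correction k=3: B_{6}/6! · (f^{(5)}(29) − f^{(5)}(5)) = 1/30240 · (-4.63220e-10 − (-0.00344064)) = 1.13778e-07.
Running total after k=3: 0.00355834.
Correction k=4: B_{8}/8! · (f^{(7)}(29) − f^{(7)}(5)) = −1/1209600 · (-4.95717e-11 − (-0.0123863)) = -1.02400e-08.

S_4 ≈ 0.00355833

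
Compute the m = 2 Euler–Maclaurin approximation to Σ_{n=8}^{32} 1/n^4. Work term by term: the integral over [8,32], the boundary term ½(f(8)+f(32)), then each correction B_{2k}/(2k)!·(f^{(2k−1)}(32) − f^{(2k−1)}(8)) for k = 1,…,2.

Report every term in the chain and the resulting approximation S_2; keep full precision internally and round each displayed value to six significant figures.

Integral: ∫_8^32 1/x^4 dx = 0.000640869.
½[f(8) + f(32)] = ½[0.000244141 + 9.53674e-07] = 0.000122547.
Running total after boundary: 0.000763416.
k=1: B_{2}/(2)! × [f^{(1)}(32) − f^{(1)}(8)] = 1/12 × (-1.19209e-07 − (-0.000122070)) = 1.01626e-05.
After k=1: 0.000773579.
k=2: B_{4}/(4)! × [f^{(3)}(32) − f^{(3)}(8)] = −1/720 × (-3.49246e-09 − (-5.72205e-05)) = -7.94680e-08.

S_2 ≈ 0.000773499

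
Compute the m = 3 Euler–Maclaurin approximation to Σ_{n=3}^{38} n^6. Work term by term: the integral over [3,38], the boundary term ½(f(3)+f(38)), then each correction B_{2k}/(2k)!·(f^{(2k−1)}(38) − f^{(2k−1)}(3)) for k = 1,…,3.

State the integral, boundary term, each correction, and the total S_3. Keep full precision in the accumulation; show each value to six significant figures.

Integral: ∫_3^38 x^6 dx = 1.63451e+10.
½[f(3) + f(38)] = ½[729.000 + 3.01094e+09] = 1.50547e+09.
So far: 1.78506e+10.
k=1: B_{2}/(2)! × [f^{(1)}(38) − f^{(1)}(3)] = 1/12 × (4.75411e+08 − 1458.00) = 3.96175e+07.
Running total after k=1: 1.78902e+10.
k=2: B_{4}/(4)! × [f^{(3)}(38) − f^{(3)}(3)] = −1/720 × (6.58464e+06 − 3240.00) = -9140.83.
Running total after k=2: 1.78902e+10.
k=3: B_{6}/(6)! × [f^{(5)}(38) − f^{(5)}(3)] = 1/30240 × (27360.0 − 2160.00) = 0.833333.

S_3 ≈ 1.78902e+10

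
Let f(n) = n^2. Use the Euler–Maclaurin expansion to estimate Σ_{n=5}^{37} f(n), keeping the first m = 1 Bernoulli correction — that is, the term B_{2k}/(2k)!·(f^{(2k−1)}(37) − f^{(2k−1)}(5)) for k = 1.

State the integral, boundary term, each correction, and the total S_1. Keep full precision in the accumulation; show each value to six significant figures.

S_1 ≈ 17545.0

Integral: ∫_5^37 x^2 dx = 16842.7.
Endpoint term: (f(5) + f(37))/2 = (25.0000 + 1369.00)/2 = 697.000.
Integral + boundary = 17539.7.
Order-1 term: 1/12 · (74.0000 − 10.0000) = 5.33333.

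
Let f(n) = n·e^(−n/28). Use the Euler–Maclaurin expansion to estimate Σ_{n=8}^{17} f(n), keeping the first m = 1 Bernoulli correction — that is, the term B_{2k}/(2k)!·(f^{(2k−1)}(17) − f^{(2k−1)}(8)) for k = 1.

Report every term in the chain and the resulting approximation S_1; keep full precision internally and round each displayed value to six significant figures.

∫_8^17 x·e^(−x/28) dx evaluates to 70.9082.
½[f(8) + f(17)] = ½[6.01182 + 9.26339] = 7.63761.
Running total after boundary: 78.5458.
Order-1 term: 1/12 · (0.214070 − 0.536769) = -0.0268916.

S_1 ≈ 78.5189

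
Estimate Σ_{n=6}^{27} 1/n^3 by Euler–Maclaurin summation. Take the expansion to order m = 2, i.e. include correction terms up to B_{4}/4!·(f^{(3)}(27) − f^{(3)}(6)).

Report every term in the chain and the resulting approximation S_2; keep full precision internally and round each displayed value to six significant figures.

S_2 ≈ 0.0157339

Integral: ∫_6^27 1/x^3 dx = 0.0132030.
½[f(6) + f(27)] = ½[0.00462963 + 5.08053e-05] = 0.00234022.
So far: 0.0155432.
Correction k=1: B_{2}/2! · (f^{(1)}(27) − f^{(1)}(6)) = 1/12 · (-5.64503e-06 − (-0.00231481)) = 0.000192431.
After k=1: 0.0157357.
Correction k=2: B_{4}/4! · (f^{(3)}(27) − f^{(3)}(6)) = −1/720 · (-1.54870e-07 − (-0.00128601)) = -1.78591e-06.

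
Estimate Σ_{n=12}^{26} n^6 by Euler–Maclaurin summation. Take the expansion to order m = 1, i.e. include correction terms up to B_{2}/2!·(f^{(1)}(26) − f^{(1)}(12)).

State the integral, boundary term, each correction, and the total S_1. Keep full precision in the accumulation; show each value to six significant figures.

S_1 ≈ 1.30405e+09

The integral term ∫_12^26 x^6 dx = 1.14228e+09.
½[f(12) + f(26)] = ½[2.98598e+06 + 3.08916e+08] = 1.55951e+08.
Integral + boundary = 1.29823e+09.
Correction k=1: B_{2}/2! · (f^{(1)}(26) − f^{(1)}(12)) = 1/12 · (7.12883e+07 − 1.49299e+06) = 5.81627e+06.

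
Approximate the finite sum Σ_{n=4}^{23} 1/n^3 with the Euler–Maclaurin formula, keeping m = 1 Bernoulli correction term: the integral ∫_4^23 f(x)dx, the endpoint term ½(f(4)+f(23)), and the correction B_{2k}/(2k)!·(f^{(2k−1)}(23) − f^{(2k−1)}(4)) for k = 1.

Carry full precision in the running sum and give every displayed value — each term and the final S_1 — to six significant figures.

S_1 ≈ 0.0391341

Integral: ∫_4^23 1/x^3 dx = 0.0303048.
Endpoint term: (f(4) + f(23))/2 = (0.0156250 + 8.21895e-05)/2 = 0.00785359.
Running total after boundary: 0.0381584.
Order-1 term: 1/12 · (-1.07204e-05 − (-0.0117188)) = 0.000975669.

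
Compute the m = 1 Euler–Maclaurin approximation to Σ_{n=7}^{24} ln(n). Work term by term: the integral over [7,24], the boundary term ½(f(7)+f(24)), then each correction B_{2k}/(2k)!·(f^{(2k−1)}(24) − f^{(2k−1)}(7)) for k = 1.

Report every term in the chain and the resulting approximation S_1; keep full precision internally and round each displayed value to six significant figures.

The integral term ∫_7^24 ln(x) dx = 45.6519.
Endpoint term: (f(7) + f(24))/2 = (1.94591 + 3.17805)/2 = 2.56198.
Integral + boundary = 48.2139.
Correction k=1: B_{2}/2! · (f^{(1)}(24) − f^{(1)}(7)) = 1/12 · (0.0416667 − 0.142857) = -0.00843254.

S_1 ≈ 48.2055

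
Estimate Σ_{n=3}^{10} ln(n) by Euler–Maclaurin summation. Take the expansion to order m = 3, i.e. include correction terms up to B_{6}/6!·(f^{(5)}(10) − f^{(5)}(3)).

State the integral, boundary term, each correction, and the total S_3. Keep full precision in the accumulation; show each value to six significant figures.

Integral: ∫_3^10 ln(x) dx = 12.7300.
Boundary: ½(f(3) + f(10)) = ½(1.09861 + 2.30259) = 1.70060.
Running total after boundary: 14.4306.
k=1: B_{2}/(2)! × [f^{(1)}(10) − f^{(1)}(3)] = 1/12 × (0.100000 − 0.333333) = -0.0194444.
Partial sum through k=1: 14.4112.
k=2: B_{4}/(4)! × [f^{(3)}(10) − f^{(3)}(3)] = −1/720 × (0.00200000 − 0.0740741) = 0.000100103.
Partial sum through k=2: 14.4113.
k=3: B_{6}/(6)! × [f^{(5)}(10) − f^{(5)}(3)] = 1/30240 × (0.000240000 − 0.0987654) = -3.25812e-06.

S_3 ≈ 14.4113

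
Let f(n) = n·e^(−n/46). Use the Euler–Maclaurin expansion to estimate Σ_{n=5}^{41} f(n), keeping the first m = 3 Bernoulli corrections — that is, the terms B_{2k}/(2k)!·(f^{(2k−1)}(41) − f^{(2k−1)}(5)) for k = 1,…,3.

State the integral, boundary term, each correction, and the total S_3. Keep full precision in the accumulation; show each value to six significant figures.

The integral term ∫_5^41 x·e^(−x/46) dx = 463.068.
Boundary: ½(f(5) + f(41)) = ½(4.48502 + 16.8149) = 10.6500.
So far: 473.718.
Order-1 term: 1/12 · (0.0445783 − 0.799503) = -0.0629104.
Partial sum through k=1: 473.655.
Order-2 term: −1/720 · (0.000408705 − 0.00122567) = 1.13467e-06.
Partial sum through k=2: 473.655.
Order-3 term: 1/30240 · (3.76343e-07 − 9.79913e-07) = -1.99593e-11.

S_3 ≈ 473.655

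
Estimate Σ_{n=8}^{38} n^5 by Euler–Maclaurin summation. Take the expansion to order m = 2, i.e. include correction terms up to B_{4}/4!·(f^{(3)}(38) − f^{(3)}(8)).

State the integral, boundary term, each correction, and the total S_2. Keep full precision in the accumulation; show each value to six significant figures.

Integral: ∫_8^38 x^5 dx = 5.01779e+08.
Endpoint term: (f(8) + f(38))/2 = (32768.0 + 7.92352e+07)/2 = 3.96340e+07.
Integral + boundary = 5.41413e+08.
k=1: B_{2}/(2)! × [f^{(1)}(38) − f^{(1)}(8)] = 1/12 × (1.04257e+07 − 20480.0) = 867100.
Partial sum through k=1: 5.42280e+08.
k=2: B_{4}/(4)! × [f^{(3)}(38) − f^{(3)}(8)] = −1/720 × (86640.0 − 3840.00) = -115.000.

S_2 ≈ 5.42280e+08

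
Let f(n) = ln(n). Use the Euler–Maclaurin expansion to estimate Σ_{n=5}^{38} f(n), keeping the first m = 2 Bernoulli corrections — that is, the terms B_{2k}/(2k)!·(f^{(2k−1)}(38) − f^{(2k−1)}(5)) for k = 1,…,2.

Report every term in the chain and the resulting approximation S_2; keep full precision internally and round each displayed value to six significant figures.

S_2 ≈ 99.7901

The integral term ∫_5^38 ln(x) dx = 97.1811.
½[f(5) + f(38)] = ½[1.60944 + 3.63759] = 2.62351.
Integral + boundary = 99.8046.
Order-1 term: 1/12 · (0.0263158 − 0.200000) = -0.0144737.
After k=1: 99.7901.
Order-2 term: −1/720 · (3.64485e-05 − 0.0160000) = 2.21716e-05.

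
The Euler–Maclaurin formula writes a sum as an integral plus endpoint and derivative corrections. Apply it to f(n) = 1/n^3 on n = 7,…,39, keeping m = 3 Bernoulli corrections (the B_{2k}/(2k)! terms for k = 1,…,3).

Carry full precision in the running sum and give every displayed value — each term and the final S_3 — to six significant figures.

∫_7^39 1/x^3 dx evaluates to 0.00987535.
Boundary: ½(f(7) + f(39)) = ½(0.00291545 + 1.68580e-05) = 0.00146615.
So far: 0.0113415.
Correction k=1: B_{2}/2! · (f^{(1)}(39) − f^{(1)}(7)) = 1/12 · (-1.29677e-06 − (-0.00124948)) = 0.000104015.
Partial sum through k=1: 0.0114455.
Correction k=2: B_{4}/4! · (f^{(3)}(39) − f^{(3)}(7)) = −1/720 · (-1.70515e-08 − (-0.000509992)) = -7.08298e-07.
Partial sum through k=2: 0.0114448.
Correction k=3: B_{6}/6! · (f^{(5)}(39) − f^{(5)}(7)) = 1/30240 · (-4.70851e-10 − (-0.000437136)) = 1.44555e-08.

S_3 ≈ 0.0114448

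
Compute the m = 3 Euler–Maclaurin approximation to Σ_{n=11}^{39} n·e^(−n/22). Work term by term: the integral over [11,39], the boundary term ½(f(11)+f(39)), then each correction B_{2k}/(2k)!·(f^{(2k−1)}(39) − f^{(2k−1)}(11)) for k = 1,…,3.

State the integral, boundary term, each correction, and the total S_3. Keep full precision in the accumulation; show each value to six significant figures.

S_3 ≈ 218.989

∫_11^39 x·e^(−x/22) dx evaluates to 212.377.
Boundary: ½(f(11) + f(39)) = ½(6.67184 + 6.62489) = 6.64837.
Running total after boundary: 219.025.
k=1: B_{2}/(2)! × [f^{(1)}(39) − f^{(1)}(11)] = 1/12 × (-0.131262 − 0.303265) = -0.0362106.
Partial sum through k=1: 218.989.
k=2: B_{4}/(4)! × [f^{(3)}(39) − f^{(3)}(11)] = −1/720 × (0.000430735 − 0.00313291) = 3.75302e-06.
Partial sum through k=2: 218.989.
k=3: B_{6}/(6)! × [f^{(5)}(39) − f^{(5)}(11)] = 1/30240 × (2.34023e-06 − 1.16513e-05) = -3.07906e-10.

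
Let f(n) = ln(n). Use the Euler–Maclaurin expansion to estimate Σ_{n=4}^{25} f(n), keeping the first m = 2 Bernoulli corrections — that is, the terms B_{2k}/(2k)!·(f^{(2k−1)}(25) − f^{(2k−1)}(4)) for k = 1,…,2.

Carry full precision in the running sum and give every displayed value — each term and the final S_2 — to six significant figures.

S_2 ≈ 56.2118

The integral term ∫_4^25 ln(x) dx = 53.9267.
Boundary: ½(f(4) + f(25)) = ½(1.38629 + 3.21888) = 2.30259.
Running total after boundary: 56.2293.
Correction k=1: B_{2}/2! · (f^{(1)}(25) − f^{(1)}(4)) = 1/12 · (0.0400000 − 0.250000) = -0.0175000.
Running total after k=1: 56.2118.
Correction k=2: B_{4}/4! · (f^{(3)}(25) − f^{(3)}(4)) = −1/720 · (0.000128000 − 0.0312500) = 4.32250e-05.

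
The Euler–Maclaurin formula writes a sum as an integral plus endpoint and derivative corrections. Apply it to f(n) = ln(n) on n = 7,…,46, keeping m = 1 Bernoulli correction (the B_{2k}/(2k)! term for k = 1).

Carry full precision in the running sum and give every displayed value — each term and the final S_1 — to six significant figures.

S_1 ≈ 126.373

∫_7^46 ln(x) dx evaluates to 123.496.
½[f(7) + f(46)] = ½[1.94591 + 3.82864] = 2.88728.
So far: 126.383.
Order-1 term: 1/12 · (0.0217391 − 0.142857) = -0.0100932.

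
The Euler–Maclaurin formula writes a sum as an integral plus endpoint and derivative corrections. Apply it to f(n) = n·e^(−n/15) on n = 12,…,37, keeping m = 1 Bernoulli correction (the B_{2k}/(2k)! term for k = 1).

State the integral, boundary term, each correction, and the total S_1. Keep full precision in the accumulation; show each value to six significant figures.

The integral term ∫_12^37 x·e^(−x/15) dx = 115.782.
Boundary: ½(f(12) + f(37)) = ½(5.39195 + 3.14009) = 4.26602.
Running total after boundary: 120.048.
Correction k=1: B_{2}/2! · (f^{(1)}(37) − f^{(1)}(12)) = 1/12 · (-0.124472 − 0.0898658) = -0.0178615.

S_1 ≈ 120.030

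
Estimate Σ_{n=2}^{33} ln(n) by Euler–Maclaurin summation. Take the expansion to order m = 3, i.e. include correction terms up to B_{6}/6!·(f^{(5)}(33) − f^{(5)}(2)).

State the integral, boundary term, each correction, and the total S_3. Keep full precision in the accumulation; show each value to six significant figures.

∫_2^33 ln(x) dx evaluates to 82.9985.
½[f(2) + f(33)] = ½[0.693147 + 3.49651] = 2.09483.
Running total after boundary: 85.0933.
Order-1 term: 1/12 · (0.0303030 − 0.500000) = -0.0391414.
Running total after k=1: 85.0541.
Order-2 term: −1/720 · (5.56529e-05 − 0.250000) = 0.000347145.
Running total after k=2: 85.0545.
Order-3 term: 1/30240 · (6.13256e-07 − 0.750000) = -2.48016e-05.

S_3 ≈ 85.0545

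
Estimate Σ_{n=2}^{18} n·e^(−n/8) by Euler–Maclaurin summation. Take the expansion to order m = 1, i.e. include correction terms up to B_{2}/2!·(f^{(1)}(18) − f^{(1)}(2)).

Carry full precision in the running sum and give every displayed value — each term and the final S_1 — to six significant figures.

S_1 ≈ 42.0488

Integral: ∫_2^18 x·e^(−x/8) dx = 40.3810.
Boundary: ½(f(2) + f(18)) = ½(1.55760 + 1.89719) = 1.72739.
Running total after boundary: 42.1084.
Correction k=1: B_{2}/2! · (f^{(1)}(18) − f^{(1)}(2)) = 1/12 · (-0.131749 − 0.584101) = -0.0596541.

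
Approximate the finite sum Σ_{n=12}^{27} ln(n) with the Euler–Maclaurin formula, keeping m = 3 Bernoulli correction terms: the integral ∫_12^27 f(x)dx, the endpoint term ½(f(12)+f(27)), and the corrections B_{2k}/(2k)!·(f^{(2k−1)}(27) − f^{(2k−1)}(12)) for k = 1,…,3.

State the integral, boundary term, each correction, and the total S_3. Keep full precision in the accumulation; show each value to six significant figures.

S_3 ≈ 47.0552

The integral term ∫_12^27 ln(x) dx = 44.1687.
½[f(12) + f(27)] = ½[2.48491 + 3.29584] = 2.89037.
Running total after boundary: 47.0591.
Correction k=1: B_{2}/2! · (f^{(1)}(27) − f^{(1)}(12)) = 1/12 · (0.0370370 − 0.0833333) = -0.00385802.
After k=1: 47.0552.
Correction k=2: B_{4}/4! · (f^{(3)}(27) − f^{(3)}(12)) = −1/720 · (0.000101611 − 0.00115741) = 1.46638e-06.
After k=2: 47.0552.
Correction k=3: B_{6}/6! · (f^{(5)}(27) − f^{(5)}(12)) = 1/30240 · (1.67260e-06 − 9.64506e-05) = -3.13419e-09.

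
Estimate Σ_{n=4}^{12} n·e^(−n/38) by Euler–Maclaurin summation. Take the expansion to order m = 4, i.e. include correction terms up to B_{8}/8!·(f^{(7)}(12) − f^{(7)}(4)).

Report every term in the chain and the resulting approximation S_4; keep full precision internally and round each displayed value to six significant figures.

∫_4^12 x·e^(−x/38) dx evaluates to 51.0352.
½[f(4) + f(12)] = ½[3.60035 + 8.75056] = 6.17545.
Running total after boundary: 57.2107.
Correction k=1: B_{2}/2! · (f^{(1)}(12) − f^{(1)}(4)) = 1/12 · (0.498935 − 0.805342) = -0.0255339.
Running total after k=1: 57.1852.
Correction k=2: B_{4}/4! · (f^{(3)}(12) − f^{(3)}(4)) = −1/720 · (0.00135551 − 0.00180437) = 6.23418e-07.
Running total after k=2: 57.1852.
Correction k=3: B_{6}/6! · (f^{(5)}(12) − f^{(5)}(4)) = 1/30240 · (1.63816e-06 − 2.11290e-06) = -1.56992e-11.
Running total after k=3: 57.1852.
Correction k=4: B_{8}/8! · (f^{(7)}(12) − f^{(7)}(4)) = −1/1209600 · (1.61884e-09 − 2.06111e-09) = 3.65635e-16.

S_4 ≈ 57.1852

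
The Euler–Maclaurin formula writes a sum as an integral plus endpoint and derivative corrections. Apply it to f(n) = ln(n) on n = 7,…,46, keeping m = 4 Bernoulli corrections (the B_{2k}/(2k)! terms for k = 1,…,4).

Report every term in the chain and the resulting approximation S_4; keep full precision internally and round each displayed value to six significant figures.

The integral term ∫_7^46 ln(x) dx = 123.496.
½[f(7) + f(46)] = ½[1.94591 + 3.82864] = 2.88728.
So far: 126.383.
k=1: B_{2}/(2)! × [f^{(1)}(46) − f^{(1)}(7)] = 1/12 × (0.0217391 − 0.142857) = -0.0100932.
Partial sum through k=1: 126.373.
k=2: B_{4}/(4)! × [f^{(3)}(46) − f^{(3)}(7)] = −1/720 × (2.05474e-05 − 0.00583090) = 8.06994e-06.
Partial sum through k=2: 126.373.
k=3: B_{6}/(6)! × [f^{(5)}(46) − f^{(5)}(7)] = 1/30240 × (1.16526e-07 − 0.00142798) = -4.72176e-08.
Partial sum through k=3: 126.373.
k=4: B_{8}/(8)! × [f^{(7)}(46) − f^{(7)}(7)] = −1/1209600 × (1.65207e-09 − 0.000874271) = 7.22776e-10.

S_4 ≈ 126.373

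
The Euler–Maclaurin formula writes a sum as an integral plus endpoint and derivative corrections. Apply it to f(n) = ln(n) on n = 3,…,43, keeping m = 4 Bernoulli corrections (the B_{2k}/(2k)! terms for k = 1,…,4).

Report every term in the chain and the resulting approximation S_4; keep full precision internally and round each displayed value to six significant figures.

S_4 ≈ 120.840

∫_3^43 ln(x) dx evaluates to 118.436.
½[f(3) + f(43)] = ½[1.09861 + 3.76120] = 2.42991.
So far: 120.866.
k=1: B_{2}/(2)! × [f^{(1)}(43) − f^{(1)}(3)] = 1/12 × (0.0232558 − 0.333333) = -0.0258398.
After k=1: 120.840.
k=2: B_{4}/(4)! × [f^{(3)}(43) − f^{(3)}(3)] = −1/720 × (2.51550e-05 − 0.0740741) = 0.000102846.
After k=2: 120.840.
k=3: B_{6}/(6)! × [f^{(5)}(43) − f^{(5)}(3)] = 1/30240 × (1.63256e-07 − 0.0987654) = -3.26605e-06.
After k=3: 120.840.
k=4: B_{8}/(8)! × [f^{(7)}(43) − f^{(7)}(3)] = −1/1209600 × (2.64883e-09 − 0.329218) = 2.72171e-07.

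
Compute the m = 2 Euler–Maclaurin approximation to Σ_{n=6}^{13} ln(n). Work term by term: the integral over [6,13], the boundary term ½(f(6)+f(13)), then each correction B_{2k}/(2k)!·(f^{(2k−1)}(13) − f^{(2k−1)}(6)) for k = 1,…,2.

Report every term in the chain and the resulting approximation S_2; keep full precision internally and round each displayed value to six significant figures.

The integral term ∫_6^13 ln(x) dx = 15.5938.
Endpoint term: (f(6) + f(13))/2 = (1.79176 + 2.56495)/2 = 2.17835.
Running total after boundary: 17.7721.
Order-1 term: 1/12 · (0.0769231 − 0.166667) = -0.00747863.
After k=1: 17.7647.
Order-2 term: −1/720 · (0.000910332 − 0.00925926) = 1.15957e-05.

S_2 ≈ 17.7647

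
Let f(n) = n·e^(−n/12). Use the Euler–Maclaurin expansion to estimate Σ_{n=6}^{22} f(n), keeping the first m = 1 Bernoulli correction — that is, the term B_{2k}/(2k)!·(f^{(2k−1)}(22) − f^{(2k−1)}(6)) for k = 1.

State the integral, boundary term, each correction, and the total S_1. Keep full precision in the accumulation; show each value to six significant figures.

∫_6^22 x·e^(−x/12) dx evaluates to 65.7797.
Endpoint term: (f(6) + f(22))/2 = (3.63918 + 3.51735)/2 = 3.57827.
So far: 69.3580.
Correction k=1: B_{2}/2! · (f^{(1)}(22) − f^{(1)}(6)) = 1/12 · (-0.133233 − 0.303265) = -0.0363749.

S_1 ≈ 69.3216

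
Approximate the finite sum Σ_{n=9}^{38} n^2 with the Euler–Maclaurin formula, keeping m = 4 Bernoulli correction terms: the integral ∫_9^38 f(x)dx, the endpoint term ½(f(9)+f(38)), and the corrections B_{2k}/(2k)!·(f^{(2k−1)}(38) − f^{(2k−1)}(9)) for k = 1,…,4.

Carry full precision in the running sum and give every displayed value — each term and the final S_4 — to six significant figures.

S_4 ≈ 18815.0

The integral term ∫_9^38 x^2 dx = 18047.7.
Endpoint term: (f(9) + f(38))/2 = (81.0000 + 1444.00)/2 = 762.500.
Integral + boundary = 18810.2.
Order-1 term: 1/12 · (76.0000 − 18.0000) = 4.83333.
Partial sum through k=1: 18815.0.
Order-2 term: −1/720 · (0.00000 − 0.00000) = 0.00000.
Partial sum through k=2: 18815.0.
Order-3 term: 1/30240 · (0.00000 − 0.00000) = 0.00000.
Partial sum through k=3: 18815.0.
Order-4 term: −1/1209600 · (0.00000 − 0.00000) = 0.00000.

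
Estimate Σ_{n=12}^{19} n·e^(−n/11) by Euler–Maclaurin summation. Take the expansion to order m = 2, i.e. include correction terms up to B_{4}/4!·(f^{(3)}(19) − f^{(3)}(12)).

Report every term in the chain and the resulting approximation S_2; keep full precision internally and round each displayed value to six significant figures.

S_2 ≈ 30.0179

The integral term ∫_12^19 x·e^(−x/11) dx = 26.3218.
½[f(12) + f(19)] = ½[4.03093 + 3.37760] = 3.70427.
Running total after boundary: 30.0261.
Order-1 term: 1/12 · (-0.129286 − (-0.0305374)) = -0.00822907.
Partial sum through k=1: 30.0179.
Order-2 term: −1/720 · (0.00186984 − 0.00529987) = 4.76393e-06.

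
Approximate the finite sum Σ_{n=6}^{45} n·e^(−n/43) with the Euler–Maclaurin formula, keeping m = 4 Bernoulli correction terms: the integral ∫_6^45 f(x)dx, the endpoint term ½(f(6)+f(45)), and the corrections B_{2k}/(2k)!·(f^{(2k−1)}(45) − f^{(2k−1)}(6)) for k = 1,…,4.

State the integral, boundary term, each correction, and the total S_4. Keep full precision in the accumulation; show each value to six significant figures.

S_4 ≈ 514.245

The integral term ∫_6^45 x·e^(−x/43) dx = 503.798.
Endpoint term: (f(6) + f(45))/2 = (5.21858 + 15.8022)/2 = 10.5104.
Running total after boundary: 514.309.
Order-1 term: 1/12 · (-0.0163331 − 0.748400) = -0.0637278.
After k=1: 514.245.
Order-2 term: −1/720 · (0.000371005 − 0.00134555) = 1.35354e-06.
After k=2: 514.245.
Order-3 term: 1/30240 · (4.06081e-07 − 1.23653e-06) = -2.74620e-11.
After k=3: 514.245.
Order-4 term: −1/1209600 · (3.30725e-10 − 9.43938e-10) = 5.06956e-16.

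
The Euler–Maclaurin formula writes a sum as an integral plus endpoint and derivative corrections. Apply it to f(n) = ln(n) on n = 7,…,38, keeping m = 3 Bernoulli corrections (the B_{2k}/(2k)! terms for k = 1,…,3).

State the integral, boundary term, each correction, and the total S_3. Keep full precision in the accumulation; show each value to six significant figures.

S_3 ≈ 96.3889

Integral: ∫_7^38 ln(x) dx = 93.6069.
Boundary: ½(f(7) + f(38)) = ½(1.94591 + 3.63759) = 2.79175.
Running total after boundary: 96.3987.
k=1: B_{2}/(2)! × [f^{(1)}(38) − f^{(1)}(7)] = 1/12 × (0.0263158 − 0.142857) = -0.00971178.
Running total after k=1: 96.3889.
k=2: B_{4}/(4)! × [f^{(3)}(38) − f^{(3)}(7)] = −1/720 × (3.64485e-05 − 0.00583090) = 8.04785e-06.
Running total after k=2: 96.3889.
k=3: B_{6}/(6)! × [f^{(5)}(38) − f^{(5)}(7)] = 1/30240 × (3.02896e-07 − 0.00142798) = -4.72114e-08.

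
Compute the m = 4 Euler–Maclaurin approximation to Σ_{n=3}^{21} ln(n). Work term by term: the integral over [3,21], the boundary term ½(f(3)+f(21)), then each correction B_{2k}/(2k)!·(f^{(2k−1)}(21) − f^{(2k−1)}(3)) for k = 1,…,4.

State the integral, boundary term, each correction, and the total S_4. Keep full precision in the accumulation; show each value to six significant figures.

S_4 ≈ 44.6870

The integral term ∫_3^21 ln(x) dx = 42.6391.
Boundary: ½(f(3) + f(21)) = ½(1.09861 + 3.04452) = 2.07157.
Integral + boundary = 44.7107.
Correction k=1: B_{2}/2! · (f^{(1)}(21) − f^{(1)}(3)) = 1/12 · (0.0476190 − 0.333333) = -0.0238095.
After k=1: 44.6869.
Correction k=2: B_{4}/4! · (f^{(3)}(21) − f^{(3)}(3)) = −1/720 · (0.000215959 − 0.0740741) = 0.000102581.
After k=2: 44.6870.
Correction k=3: B_{6}/6! · (f^{(5)}(21) − f^{(5)}(3)) = 1/30240 · (5.87645e-06 − 0.0987654) = -3.26586e-06.
After k=3: 44.6870.
Correction k=4: B_{8}/8! · (f^{(7)}(21) − f^{(7)}(3)) = −1/1209600 · (3.99758e-07 − 0.329218) = 2.72171e-07.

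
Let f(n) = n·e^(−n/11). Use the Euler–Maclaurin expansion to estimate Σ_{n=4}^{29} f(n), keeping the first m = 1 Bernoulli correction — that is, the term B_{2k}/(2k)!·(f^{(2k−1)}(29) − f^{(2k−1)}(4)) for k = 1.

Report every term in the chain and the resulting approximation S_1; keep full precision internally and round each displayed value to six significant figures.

S_1 ≈ 85.5676

The integral term ∫_4^29 x·e^(−x/11) dx = 83.1854.
Boundary: ½(f(4) + f(29)) = ½(2.78058 + 2.07702) = 2.42880.
Integral + boundary = 85.6142.
Correction k=1: B_{2}/2! · (f^{(1)}(29) − f^{(1)}(4)) = 1/12 · (-0.117198 − 0.442364) = -0.0466302.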